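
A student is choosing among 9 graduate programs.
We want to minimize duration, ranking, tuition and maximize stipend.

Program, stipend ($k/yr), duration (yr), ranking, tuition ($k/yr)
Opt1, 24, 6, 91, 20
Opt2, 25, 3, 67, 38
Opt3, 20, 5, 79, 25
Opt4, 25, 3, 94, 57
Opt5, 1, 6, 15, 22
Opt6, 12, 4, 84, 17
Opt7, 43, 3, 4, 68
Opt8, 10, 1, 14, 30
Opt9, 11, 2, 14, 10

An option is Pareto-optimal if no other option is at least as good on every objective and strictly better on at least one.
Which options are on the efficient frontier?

Opt1, Opt2, Opt3, Opt6, Opt7, Opt8, Opt9

Opt1: not dominated.
Opt2: not dominated.
Opt3: not dominated.
Opt4: dominated by Opt2 (stipend 25≥25, duration 3≤3, ranking 67≤94, tuition 38≤57).
Opt5: dominated by Opt9 (stipend 11≥1, duration 2≤6, ranking 14≤15, tuition 10≤22).
Opt6: not dominated.
Opt7: not dominated (best stipend).
Opt8: not dominated (best duration).
Opt9: not dominated (best tuition).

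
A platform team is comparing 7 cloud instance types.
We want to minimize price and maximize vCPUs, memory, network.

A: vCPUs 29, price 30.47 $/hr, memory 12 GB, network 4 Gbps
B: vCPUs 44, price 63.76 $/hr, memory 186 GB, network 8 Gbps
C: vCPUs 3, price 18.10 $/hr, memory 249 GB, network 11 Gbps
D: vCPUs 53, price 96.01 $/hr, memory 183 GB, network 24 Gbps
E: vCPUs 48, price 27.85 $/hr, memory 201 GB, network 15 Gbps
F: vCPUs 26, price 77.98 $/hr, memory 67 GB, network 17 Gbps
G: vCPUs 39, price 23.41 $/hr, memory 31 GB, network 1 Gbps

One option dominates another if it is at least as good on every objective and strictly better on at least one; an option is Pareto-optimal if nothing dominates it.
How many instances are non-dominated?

5

A: dominated by E (vCPUs 48≥29, price 27.85≤30.47, memory 201≥12, network 15≥4).
B: dominated by E (vCPUs 48≥44, price 27.85≤63.76, memory 201≥186, network 15≥8).
C: not dominated (best price).
D: not dominated (best vCPUs).
E: not dominated.
F: not dominated.
G: not dominated.
Pareto-optimal: C, D, E, F, G → 5.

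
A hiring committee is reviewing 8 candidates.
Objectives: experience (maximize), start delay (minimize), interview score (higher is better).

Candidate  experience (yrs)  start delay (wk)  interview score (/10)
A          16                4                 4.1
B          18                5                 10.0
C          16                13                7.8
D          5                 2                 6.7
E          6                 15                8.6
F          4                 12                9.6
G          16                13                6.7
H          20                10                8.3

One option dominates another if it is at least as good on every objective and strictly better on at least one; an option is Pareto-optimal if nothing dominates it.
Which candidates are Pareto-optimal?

A: not dominated.
B: not dominated (best interview score).
C: dominated by B (experience 18≥16, start delay 5≤13, interview score 10.0≥7.8).
D: not dominated (best start delay).
E: dominated by B (experience 18≥6, start delay 5≤15, interview score 10.0≥8.6).
F: dominated by B (experience 18≥4, start delay 5≤12, interview score 10.0≥9.6).
G: dominated by B (experience 18≥16, start delay 5≤13, interview score 10.0≥6.7).
H: not dominated (best experience).

A, B, D, H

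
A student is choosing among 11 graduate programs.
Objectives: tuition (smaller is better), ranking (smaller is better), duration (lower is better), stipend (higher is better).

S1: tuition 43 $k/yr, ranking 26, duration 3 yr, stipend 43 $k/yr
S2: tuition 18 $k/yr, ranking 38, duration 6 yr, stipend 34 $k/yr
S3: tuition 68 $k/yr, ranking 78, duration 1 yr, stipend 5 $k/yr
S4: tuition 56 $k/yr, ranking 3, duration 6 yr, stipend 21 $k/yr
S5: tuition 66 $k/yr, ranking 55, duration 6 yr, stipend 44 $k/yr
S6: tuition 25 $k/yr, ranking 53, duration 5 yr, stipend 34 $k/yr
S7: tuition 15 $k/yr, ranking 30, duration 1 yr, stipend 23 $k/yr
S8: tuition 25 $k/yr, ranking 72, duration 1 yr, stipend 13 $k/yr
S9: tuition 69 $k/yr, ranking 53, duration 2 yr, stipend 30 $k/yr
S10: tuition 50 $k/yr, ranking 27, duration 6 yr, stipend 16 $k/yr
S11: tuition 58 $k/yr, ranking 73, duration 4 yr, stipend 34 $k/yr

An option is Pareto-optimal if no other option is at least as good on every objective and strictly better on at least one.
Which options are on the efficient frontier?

S1, S2, S4, S5, S6, S7, S9

S1: not dominated.
S2: not dominated.
S3: dominated by S7 (tuition 15≤68, ranking 30≤78, duration 1≤1, stipend 23≥5).
S4: not dominated (best ranking).
S5: not dominated (best stipend).
S6: not dominated.
S7: not dominated (best tuition).
S8: dominated by S7 (tuition 15≤25, ranking 30≤72, duration 1≤1, stipend 23≥13).
S9: not dominated.
S10: dominated by S1 (tuition 43≤50, ranking 26≤27, duration 3≤6, stipend 43≥16).
S11: dominated by S1 (tuition 43≤58, ranking 26≤73, duration 3≤4, stipend 43≥34).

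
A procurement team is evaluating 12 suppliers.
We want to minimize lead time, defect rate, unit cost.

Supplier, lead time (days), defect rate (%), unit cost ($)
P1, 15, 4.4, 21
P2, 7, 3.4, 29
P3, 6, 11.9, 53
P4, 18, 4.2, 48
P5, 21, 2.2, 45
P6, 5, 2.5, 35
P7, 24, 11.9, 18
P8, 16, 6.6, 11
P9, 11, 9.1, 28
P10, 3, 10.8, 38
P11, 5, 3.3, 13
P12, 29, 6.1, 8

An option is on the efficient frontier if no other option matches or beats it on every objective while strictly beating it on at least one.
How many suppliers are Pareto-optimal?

P1: dominated by P11 (lead time 5≤15, defect rate 3.3≤4.4, unit cost 13≤21).
P2: dominated by P11 (lead time 5≤7, defect rate 3.3≤3.4, unit cost 13≤29).
P3: dominated by P6 (lead time 5≤6, defect rate 2.5≤11.9, unit cost 35≤53).
P4: dominated by P2 (lead time 7≤18, defect rate 3.4≤4.2, unit cost 29≤48).
P5: not dominated (best defect rate).
P6: not dominated.
P7: dominated by P8 (lead time 16≤24, defect rate 6.6≤11.9, unit cost 11≤18).
P8: not dominated.
P9: dominated by P11 (lead time 5≤11, defect rate 3.3≤9.1, unit cost 13≤28).
P10: not dominated (best lead time).
P11: not dominated.
P12: not dominated (best unit cost).
Pareto-optimal: P5, P6, P8, P10, P11, P12 → 6.

6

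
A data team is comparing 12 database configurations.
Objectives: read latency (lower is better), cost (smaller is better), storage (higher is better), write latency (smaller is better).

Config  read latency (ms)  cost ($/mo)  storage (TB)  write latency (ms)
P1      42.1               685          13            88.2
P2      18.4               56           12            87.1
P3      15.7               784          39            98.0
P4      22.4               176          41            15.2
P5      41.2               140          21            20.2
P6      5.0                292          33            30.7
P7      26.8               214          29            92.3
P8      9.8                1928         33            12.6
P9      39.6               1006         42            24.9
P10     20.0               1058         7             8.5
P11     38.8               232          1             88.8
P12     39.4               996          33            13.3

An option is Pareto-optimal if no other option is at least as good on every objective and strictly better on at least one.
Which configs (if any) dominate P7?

P4

P4: read latency 22.4≤26.8, cost 176≤214, storage 41≥29, write latency 15.2≤92.3 — dominates P7.
Others (P1, P2, P3, P5, P6, P8, P9, P10, P11, P12) are each worse than P7 on at least one objective.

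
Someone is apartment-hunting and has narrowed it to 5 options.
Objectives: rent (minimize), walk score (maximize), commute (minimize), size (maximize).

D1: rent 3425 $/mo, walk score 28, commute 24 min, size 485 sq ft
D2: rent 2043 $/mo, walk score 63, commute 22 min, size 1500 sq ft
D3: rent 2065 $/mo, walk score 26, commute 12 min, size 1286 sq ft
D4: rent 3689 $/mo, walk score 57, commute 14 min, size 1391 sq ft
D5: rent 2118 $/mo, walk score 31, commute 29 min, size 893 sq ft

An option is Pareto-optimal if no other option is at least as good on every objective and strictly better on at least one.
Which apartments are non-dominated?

D1: dominated by D2 (rent 2043≤3425, walk score 63≥28, commute 22≤24, size 1500≥485).
D2: not dominated (best rent).
D3: not dominated (best commute).
D4: not dominated.
D5: dominated by D2 (rent 2043≤2118, walk score 63≥31, commute 22≤29, size 1500≥893).

D2, D3, D4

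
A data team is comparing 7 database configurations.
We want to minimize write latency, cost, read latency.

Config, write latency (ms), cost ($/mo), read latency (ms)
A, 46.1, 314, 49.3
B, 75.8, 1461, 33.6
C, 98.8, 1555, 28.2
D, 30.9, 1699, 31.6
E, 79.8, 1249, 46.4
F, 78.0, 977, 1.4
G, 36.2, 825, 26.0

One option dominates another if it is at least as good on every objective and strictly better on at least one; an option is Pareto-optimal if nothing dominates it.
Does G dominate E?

Yes

G vs E: write latency 36.2≤79.8, cost 825≤1249, read latency 26.0≤46.4 — G is at least as good on every objective with at least one strict improvement.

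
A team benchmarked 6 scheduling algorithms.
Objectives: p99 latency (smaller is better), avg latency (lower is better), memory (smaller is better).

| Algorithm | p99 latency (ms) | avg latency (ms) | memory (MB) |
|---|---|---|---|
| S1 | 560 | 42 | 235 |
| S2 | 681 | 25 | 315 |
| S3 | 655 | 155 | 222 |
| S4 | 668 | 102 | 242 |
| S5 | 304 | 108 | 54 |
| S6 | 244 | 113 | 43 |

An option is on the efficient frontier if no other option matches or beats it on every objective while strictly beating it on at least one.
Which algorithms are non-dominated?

S1: not dominated.
S2: not dominated (best avg latency).
S3: dominated by S5 (p99 latency 304≤655, avg latency 108≤155, memory 54≤222).
S4: dominated by S1 (p99 latency 560≤668, avg latency 42≤102, memory 235≤242).
S5: not dominated.
S6: not dominated (best p99 latency).

S1, S2, S5, S6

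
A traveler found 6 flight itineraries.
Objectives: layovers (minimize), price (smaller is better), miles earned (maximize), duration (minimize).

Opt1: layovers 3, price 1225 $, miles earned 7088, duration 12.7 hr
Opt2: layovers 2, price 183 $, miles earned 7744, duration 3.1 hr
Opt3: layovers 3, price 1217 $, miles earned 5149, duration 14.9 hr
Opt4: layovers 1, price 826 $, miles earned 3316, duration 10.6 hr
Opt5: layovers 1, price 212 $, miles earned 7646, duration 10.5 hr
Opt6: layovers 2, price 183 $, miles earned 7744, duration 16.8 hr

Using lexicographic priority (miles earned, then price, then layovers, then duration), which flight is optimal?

Opt2

First maximize miles earned: best is 7744, kept {Opt2, Opt6}.
Then minimize price: best is 183, kept {Opt2, Opt6}.
Then minimize layovers: best is 2, kept {Opt2, Opt6}.
Then minimize duration: best is 3.1, kept {Opt2}.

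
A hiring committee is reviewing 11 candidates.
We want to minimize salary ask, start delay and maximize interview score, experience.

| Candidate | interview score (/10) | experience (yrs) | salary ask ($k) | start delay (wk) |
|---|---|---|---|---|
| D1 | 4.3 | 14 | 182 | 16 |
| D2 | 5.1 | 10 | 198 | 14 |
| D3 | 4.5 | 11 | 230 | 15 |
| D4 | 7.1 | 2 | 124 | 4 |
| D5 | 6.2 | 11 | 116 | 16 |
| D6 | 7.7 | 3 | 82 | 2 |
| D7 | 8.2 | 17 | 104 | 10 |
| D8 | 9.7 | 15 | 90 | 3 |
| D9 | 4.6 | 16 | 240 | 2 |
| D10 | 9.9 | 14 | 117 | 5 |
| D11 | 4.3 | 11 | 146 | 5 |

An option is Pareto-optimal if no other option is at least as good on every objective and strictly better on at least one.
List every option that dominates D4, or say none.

D6, D8

D6: interview score 7.7≥7.1, experience 3≥2, salary ask 82≤124, start delay 2≤4 — dominates D4.
D8: interview score 9.7≥7.1, experience 15≥2, salary ask 90≤124, start delay 3≤4 — dominates D4.
Others (D1, D2, D3, D5, D7, D9, D10, D11) are each worse than D4 on at least one objective.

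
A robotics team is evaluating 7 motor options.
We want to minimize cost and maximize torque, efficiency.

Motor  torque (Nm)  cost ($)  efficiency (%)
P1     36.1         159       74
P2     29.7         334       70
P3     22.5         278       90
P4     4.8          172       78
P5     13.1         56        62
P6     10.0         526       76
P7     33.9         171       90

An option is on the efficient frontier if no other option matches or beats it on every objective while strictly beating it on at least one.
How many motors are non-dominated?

P1: not dominated (best torque).
P2: dominated by P1 (torque 36.1≥29.7, cost 159≤334, efficiency 74≥70).
P3: dominated by P7 (torque 33.9≥22.5, cost 171≤278, efficiency 90≥90).
P4: dominated by P7 (torque 33.9≥4.8, cost 171≤172, efficiency 90≥78).
P5: not dominated (best cost).
P6: dominated by P3 (torque 22.5≥10.0, cost 278≤526, efficiency 90≥76).
P7: not dominated.
Pareto-optimal: P1, P5, P7 → 3.

3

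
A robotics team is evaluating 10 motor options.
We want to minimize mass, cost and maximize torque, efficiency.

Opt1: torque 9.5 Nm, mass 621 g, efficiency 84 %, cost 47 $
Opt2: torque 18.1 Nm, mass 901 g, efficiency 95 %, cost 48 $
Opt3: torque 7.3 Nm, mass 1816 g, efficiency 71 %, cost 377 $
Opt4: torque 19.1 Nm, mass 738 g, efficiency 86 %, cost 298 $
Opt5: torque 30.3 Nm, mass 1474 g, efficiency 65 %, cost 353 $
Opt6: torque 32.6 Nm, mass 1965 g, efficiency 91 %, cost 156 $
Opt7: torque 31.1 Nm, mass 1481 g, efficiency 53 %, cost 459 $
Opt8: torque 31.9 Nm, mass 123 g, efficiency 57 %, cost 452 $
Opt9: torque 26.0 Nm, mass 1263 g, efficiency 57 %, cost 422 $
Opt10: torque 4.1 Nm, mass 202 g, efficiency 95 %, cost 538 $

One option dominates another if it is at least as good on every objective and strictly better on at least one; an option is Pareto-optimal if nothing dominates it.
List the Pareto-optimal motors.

Opt1: not dominated (best cost).
Opt2: not dominated.
Opt3: dominated by Opt1 (torque 9.5≥7.3, mass 621≤1816, efficiency 84≥71, cost 47≤377).
Opt4: not dominated.
Opt5: not dominated.
Opt6: not dominated (best torque).
Opt7: dominated by Opt8 (torque 31.9≥31.1, mass 123≤1481, efficiency 57≥53, cost 452≤459).
Opt8: not dominated (best mass).
Opt9: not dominated.
Opt10: not dominated.

Opt1, Opt2, Opt4, Opt5, Opt6, Opt8, Opt9, Opt10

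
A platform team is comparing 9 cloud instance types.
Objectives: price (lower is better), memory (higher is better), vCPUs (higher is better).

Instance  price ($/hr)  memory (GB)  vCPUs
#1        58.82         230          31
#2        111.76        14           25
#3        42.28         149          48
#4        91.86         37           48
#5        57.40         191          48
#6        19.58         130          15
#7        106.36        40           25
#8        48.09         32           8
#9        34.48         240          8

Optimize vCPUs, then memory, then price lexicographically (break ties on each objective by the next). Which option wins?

#5

First maximize vCPUs: best is 48, kept {#3, #4, #5}.
Then maximize memory: best is 191, kept {#5}.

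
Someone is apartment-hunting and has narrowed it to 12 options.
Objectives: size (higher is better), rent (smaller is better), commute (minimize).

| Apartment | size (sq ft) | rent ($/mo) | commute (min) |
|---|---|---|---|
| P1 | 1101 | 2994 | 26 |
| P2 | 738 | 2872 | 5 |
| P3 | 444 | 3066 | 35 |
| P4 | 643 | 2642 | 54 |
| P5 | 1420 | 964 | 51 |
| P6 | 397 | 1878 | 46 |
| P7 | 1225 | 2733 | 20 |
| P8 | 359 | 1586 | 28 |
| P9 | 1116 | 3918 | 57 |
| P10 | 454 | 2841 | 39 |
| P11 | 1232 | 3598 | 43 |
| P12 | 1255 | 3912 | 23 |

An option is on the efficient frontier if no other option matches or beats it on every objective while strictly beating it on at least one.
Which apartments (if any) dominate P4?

P5: size 1420≥643, rent 964≤2642, commute 51≤54 — dominates P4.
Others (P1, P2, P3, P6, P7, P8, P9, P10, P11, P12) are each worse than P4 on at least one objective.

P5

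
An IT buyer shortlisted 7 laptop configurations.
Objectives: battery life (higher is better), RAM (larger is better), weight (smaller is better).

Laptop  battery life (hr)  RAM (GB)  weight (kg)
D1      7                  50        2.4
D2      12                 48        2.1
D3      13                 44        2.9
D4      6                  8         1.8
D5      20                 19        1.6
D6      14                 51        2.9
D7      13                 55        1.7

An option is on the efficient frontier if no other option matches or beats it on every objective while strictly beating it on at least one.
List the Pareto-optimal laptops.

D5, D6, D7

D1: dominated by D7 (battery life 13≥7, RAM 55≥50, weight 1.7≤2.4).
D2: dominated by D7 (battery life 13≥12, RAM 55≥48, weight 1.7≤2.1).
D3: dominated by D6 (battery life 14≥13, RAM 51≥44, weight 2.9≤2.9).
D4: dominated by D5 (battery life 20≥6, RAM 19≥8, weight 1.6≤1.8).
D5: not dominated (best battery life).
D6: not dominated.
D7: not dominated (best RAM).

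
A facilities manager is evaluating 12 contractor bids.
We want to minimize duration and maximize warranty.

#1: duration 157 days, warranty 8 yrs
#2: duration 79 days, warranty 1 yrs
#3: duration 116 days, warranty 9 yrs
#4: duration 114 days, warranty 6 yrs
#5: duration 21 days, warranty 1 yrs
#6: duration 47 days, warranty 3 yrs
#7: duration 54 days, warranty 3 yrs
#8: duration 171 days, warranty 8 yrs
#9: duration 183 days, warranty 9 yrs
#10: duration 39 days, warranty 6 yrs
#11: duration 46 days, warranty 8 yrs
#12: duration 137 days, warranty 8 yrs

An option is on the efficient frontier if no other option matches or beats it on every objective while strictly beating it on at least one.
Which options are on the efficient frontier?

#3, #5, #10, #11

#1: dominated by #3 (duration 116≤157, warranty 9≥8).
#2: dominated by #5 (duration 21≤79, warranty 1≥1).
#3: not dominated.
#4: dominated by #10 (duration 39≤114, warranty 6≥6).
#5: not dominated (best duration).
#6: dominated by #10 (duration 39≤47, warranty 6≥3).
#7: dominated by #6 (duration 47≤54, warranty 3≥3).
#8: dominated by #1 (duration 157≤171, warranty 8≥8).
#9: dominated by #3 (duration 116≤183, warranty 9≥9).
#10: not dominated.
#11: not dominated.
#12: dominated by #3 (duration 116≤137, warranty 9≥8).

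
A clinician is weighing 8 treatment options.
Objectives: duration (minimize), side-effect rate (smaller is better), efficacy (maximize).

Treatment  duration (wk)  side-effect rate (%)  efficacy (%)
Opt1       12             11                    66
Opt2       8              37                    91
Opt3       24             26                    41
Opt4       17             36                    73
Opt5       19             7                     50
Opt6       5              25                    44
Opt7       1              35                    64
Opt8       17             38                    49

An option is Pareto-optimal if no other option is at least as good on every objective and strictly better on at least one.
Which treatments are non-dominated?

Opt1, Opt2, Opt4, Opt5, Opt6, Opt7

Opt1: not dominated.
Opt2: not dominated (best efficacy).
Opt3: dominated by Opt1 (duration 12≤24, side-effect rate 11≤26, efficacy 66≥41).
Opt4: not dominated.
Opt5: not dominated (best side-effect rate).
Opt6: not dominated.
Opt7: not dominated (best duration).
Opt8: dominated by Opt1 (duration 12≤17, side-effect rate 11≤38, efficacy 66≥49).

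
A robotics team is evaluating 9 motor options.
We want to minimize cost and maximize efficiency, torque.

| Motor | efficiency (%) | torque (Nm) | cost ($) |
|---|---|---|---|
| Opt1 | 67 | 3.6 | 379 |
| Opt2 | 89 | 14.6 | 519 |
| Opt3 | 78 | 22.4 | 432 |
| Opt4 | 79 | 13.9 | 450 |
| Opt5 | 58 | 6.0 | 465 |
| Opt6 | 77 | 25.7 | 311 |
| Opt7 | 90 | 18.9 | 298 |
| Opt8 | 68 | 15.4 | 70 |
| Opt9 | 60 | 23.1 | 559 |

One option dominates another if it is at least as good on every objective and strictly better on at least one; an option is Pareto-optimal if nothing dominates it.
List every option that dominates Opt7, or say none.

Opt1: worse on efficiency (67 vs 90).
Opt2: worse on efficiency (89 vs 90).
Opt3: worse on efficiency (78 vs 90).
Opt4: worse on efficiency (79 vs 90).
Opt5: worse on efficiency (58 vs 90).
Opt6: worse on efficiency (77 vs 90).
Opt8: worse on efficiency (68 vs 90).
Opt9: worse on efficiency (60 vs 90).
No option dominates Opt7.

none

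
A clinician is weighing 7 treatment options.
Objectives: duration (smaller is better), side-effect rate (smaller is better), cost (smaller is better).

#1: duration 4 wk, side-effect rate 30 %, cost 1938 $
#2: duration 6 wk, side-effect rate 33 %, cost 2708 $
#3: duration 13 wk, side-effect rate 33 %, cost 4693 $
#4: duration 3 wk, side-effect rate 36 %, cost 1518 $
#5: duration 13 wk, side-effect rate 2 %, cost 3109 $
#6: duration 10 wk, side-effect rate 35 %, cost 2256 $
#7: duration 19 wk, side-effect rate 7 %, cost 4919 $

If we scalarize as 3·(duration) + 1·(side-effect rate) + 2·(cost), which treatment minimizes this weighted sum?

#4

#1: 3·4 + 1·30 + 2·1938 = 3918
#2: 3·6 + 1·33 + 2·2708 = 5467
#3: 3·13 + 1·33 + 2·4693 = 9458
#4: 3·3 + 1·36 + 2·1518 = 3081
#5: 3·13 + 1·2 + 2·3109 = 6259
#6: 3·10 + 1·35 + 2·2256 = 4577
#7: 3·19 + 1·7 + 2·4919 = 9902
Lowest: #4 at 3081.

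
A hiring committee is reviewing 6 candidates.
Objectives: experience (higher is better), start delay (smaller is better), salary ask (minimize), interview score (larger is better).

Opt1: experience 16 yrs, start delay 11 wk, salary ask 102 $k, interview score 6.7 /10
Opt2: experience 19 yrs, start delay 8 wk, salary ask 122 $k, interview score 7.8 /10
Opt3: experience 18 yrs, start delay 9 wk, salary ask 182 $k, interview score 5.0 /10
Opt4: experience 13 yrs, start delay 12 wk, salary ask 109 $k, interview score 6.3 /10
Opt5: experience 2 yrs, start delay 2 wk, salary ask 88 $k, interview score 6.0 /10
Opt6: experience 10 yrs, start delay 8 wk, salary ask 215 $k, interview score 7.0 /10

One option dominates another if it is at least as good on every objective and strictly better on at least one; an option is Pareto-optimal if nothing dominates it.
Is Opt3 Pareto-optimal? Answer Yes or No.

Opt2 vs Opt3: experience 19≥18, start delay 8≤9, salary ask 122≤182, interview score 7.8≥5.0 — Opt2 is at least as good on every objective and strictly better on at least one, so Opt2 dominates Opt3.

No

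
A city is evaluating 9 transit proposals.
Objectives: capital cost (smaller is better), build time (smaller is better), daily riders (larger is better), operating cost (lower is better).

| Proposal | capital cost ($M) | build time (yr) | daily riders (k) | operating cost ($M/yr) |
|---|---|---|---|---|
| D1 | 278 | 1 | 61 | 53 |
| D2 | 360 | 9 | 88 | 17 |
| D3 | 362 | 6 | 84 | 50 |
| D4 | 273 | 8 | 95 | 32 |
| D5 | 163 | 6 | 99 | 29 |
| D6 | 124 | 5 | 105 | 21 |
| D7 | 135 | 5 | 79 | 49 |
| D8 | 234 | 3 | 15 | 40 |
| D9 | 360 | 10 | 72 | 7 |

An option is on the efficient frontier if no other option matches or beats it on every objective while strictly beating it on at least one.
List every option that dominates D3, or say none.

D5: capital cost 163≤362, build time 6≤6, daily riders 99≥84, operating cost 29≤50 — dominates D3.
D6: capital cost 124≤362, build time 5≤6, daily riders 105≥84, operating cost 21≤50 — dominates D3.
Others (D1, D2, D4, D7, D8, D9) are each worse than D3 on at least one objective.

D5, D6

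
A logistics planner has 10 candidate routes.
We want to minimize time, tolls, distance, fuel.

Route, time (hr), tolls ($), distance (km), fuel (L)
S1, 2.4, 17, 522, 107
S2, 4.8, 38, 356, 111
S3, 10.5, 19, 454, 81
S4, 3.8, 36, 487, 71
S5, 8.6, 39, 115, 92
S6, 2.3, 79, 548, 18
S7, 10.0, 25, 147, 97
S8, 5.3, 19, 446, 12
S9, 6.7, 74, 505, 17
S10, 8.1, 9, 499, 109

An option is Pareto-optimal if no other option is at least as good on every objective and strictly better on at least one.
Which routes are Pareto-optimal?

S1: not dominated.
S2: not dominated.
S3: dominated by S8 (time 5.3≤10.5, tolls 19≤19, distance 446≤454, fuel 12≤81).
S4: not dominated.
S5: not dominated (best distance).
S6: not dominated (best time).
S7: not dominated.
S8: not dominated (best fuel).
S9: dominated by S8 (time 5.3≤6.7, tolls 19≤74, distance 446≤505, fuel 12≤17).
S10: not dominated (best tolls).

S1, S2, S4, S5, S6, S7, S8, S10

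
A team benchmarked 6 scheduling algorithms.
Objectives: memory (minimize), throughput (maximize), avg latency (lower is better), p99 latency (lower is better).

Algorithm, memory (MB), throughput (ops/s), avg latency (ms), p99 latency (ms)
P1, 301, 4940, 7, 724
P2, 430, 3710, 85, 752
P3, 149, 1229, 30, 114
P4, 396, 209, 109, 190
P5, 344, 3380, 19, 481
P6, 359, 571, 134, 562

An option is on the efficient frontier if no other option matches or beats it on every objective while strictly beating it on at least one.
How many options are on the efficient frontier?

P1: not dominated (best throughput).
P2: dominated by P1 (memory 301≤430, throughput 4940≥3710, avg latency 7≤85, p99 latency 724≤752).
P3: not dominated (best memory).
P4: dominated by P3 (memory 149≤396, throughput 1229≥209, avg latency 30≤109, p99 latency 114≤190).
P5: not dominated.
P6: dominated by P3 (memory 149≤359, throughput 1229≥571, avg latency 30≤134, p99 latency 114≤562).
Pareto-optimal: P1, P3, P5 → 3.

3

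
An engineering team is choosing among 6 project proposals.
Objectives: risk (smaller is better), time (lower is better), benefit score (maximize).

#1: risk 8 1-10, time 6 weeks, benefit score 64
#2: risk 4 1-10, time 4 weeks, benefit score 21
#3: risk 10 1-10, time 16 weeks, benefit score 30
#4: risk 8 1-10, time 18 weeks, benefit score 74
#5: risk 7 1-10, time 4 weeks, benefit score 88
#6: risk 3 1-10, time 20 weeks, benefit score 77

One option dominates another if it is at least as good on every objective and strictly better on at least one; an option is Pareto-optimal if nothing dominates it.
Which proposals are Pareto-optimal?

#2, #5, #6

#1: dominated by #5 (risk 7≤8, time 4≤6, benefit score 88≥64).
#2: not dominated.
#3: dominated by #1 (risk 8≤10, time 6≤16, benefit score 64≥30).
#4: dominated by #5 (risk 7≤8, time 4≤18, benefit score 88≥74).
#5: not dominated (best benefit score).
#6: not dominated (best risk).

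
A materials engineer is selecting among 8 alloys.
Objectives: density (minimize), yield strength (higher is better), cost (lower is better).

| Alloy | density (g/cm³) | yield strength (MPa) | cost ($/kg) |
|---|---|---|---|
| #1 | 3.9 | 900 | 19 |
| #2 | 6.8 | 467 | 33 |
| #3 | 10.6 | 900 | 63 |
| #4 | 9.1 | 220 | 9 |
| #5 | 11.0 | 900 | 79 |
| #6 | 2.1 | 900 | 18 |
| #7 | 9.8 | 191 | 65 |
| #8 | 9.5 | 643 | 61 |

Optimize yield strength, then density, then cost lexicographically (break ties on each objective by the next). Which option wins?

First maximize yield strength: best is 900, kept {#1, #3, #5, #6}.
Then minimize density: best is 2.1, kept {#6}.

#6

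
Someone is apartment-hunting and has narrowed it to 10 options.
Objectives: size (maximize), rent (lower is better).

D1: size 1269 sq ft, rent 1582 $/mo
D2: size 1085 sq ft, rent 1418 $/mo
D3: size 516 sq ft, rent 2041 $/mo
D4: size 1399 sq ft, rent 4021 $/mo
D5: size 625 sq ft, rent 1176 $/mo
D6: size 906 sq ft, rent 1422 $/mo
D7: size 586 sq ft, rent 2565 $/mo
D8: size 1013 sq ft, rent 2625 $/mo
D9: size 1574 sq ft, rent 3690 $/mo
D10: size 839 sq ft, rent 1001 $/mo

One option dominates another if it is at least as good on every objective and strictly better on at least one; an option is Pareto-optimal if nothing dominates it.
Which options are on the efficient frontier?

D1: not dominated.
D2: not dominated.
D3: dominated by D1 (size 1269≥516, rent 1582≤2041).
D4: dominated by D9 (size 1574≥1399, rent 3690≤4021).
D5: dominated by D10 (size 839≥625, rent 1001≤1176).
D6: dominated by D2 (size 1085≥906, rent 1418≤1422).
D7: dominated by D1 (size 1269≥586, rent 1582≤2565).
D8: dominated by D1 (size 1269≥1013, rent 1582≤2625).
D9: not dominated (best size).
D10: not dominated (best rent).

D1, D2, D9, D10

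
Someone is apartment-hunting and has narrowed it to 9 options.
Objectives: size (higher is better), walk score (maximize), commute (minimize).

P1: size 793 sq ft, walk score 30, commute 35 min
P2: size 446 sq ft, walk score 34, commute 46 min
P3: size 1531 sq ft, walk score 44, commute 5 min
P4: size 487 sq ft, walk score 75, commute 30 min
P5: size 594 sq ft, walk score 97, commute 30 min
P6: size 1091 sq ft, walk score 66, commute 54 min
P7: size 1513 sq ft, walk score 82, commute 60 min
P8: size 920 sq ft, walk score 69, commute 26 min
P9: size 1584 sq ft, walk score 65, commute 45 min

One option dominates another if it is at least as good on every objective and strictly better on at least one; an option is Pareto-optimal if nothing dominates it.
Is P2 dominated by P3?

P3 vs P2: size 1531≥446, walk score 44≥34, commute 5≤46 — P3 is at least as good on every objective with at least one strict improvement.

Yes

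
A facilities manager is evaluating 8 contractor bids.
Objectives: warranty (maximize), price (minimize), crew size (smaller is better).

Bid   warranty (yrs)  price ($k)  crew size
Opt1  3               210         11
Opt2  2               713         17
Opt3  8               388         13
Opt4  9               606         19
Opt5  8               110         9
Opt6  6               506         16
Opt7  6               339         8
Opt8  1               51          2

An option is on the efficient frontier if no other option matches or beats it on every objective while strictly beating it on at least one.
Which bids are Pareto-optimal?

Opt1: dominated by Opt5 (warranty 8≥3, price 110≤210, crew size 9≤11).
Opt2: dominated by Opt1 (warranty 3≥2, price 210≤713, crew size 11≤17).
Opt3: dominated by Opt5 (warranty 8≥8, price 110≤388, crew size 9≤13).
Opt4: not dominated (best warranty).
Opt5: not dominated.
Opt6: dominated by Opt3 (warranty 8≥6, price 388≤506, crew size 13≤16).
Opt7: not dominated.
Opt8: not dominated (best price).

Opt4, Opt5, Opt7, Opt8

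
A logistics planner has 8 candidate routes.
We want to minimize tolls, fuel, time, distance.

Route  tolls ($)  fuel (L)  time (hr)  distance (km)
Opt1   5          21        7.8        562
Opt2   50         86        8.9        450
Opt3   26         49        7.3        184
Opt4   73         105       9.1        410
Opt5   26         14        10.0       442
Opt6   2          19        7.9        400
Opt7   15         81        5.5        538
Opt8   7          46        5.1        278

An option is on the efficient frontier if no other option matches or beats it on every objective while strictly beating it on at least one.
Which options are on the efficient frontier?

Opt1: not dominated.
Opt2: dominated by Opt3 (tolls 26≤50, fuel 49≤86, time 7.3≤8.9, distance 184≤450).
Opt3: not dominated (best distance).
Opt4: dominated by Opt3 (tolls 26≤73, fuel 49≤105, time 7.3≤9.1, distance 184≤410).
Opt5: not dominated (best fuel).
Opt6: not dominated (best tolls).
Opt7: dominated by Opt8 (tolls 7≤15, fuel 46≤81, time 5.1≤5.5, distance 278≤538).
Opt8: not dominated (best time).

Opt1, Opt3, Opt5, Opt6, Opt8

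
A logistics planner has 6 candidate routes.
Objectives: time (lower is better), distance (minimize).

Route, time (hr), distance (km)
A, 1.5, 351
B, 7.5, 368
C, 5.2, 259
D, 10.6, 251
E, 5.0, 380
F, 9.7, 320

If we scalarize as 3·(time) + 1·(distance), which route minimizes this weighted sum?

A: 3·1.5 + 1·351 = 355.5
B: 3·7.5 + 1·368 = 390.5
C: 3·5.2 + 1·259 = 274.6
D: 3·10.6 + 1·251 = 282.8
E: 3·5.0 + 1·380 = 395.0
F: 3·9.7 + 1·320 = 349.1
Lowest: C at 274.6.

C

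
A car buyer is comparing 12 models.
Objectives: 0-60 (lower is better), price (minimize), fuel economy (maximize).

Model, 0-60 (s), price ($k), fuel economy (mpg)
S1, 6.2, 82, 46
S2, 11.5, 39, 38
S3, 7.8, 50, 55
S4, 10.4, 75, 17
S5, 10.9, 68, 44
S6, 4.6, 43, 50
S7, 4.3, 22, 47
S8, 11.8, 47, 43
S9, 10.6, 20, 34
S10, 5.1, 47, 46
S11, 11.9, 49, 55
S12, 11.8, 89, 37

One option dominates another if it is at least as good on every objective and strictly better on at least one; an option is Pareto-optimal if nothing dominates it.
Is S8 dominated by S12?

No

S12 vs S8: S12 is worse on price (89 vs 47), so it does not dominate S8.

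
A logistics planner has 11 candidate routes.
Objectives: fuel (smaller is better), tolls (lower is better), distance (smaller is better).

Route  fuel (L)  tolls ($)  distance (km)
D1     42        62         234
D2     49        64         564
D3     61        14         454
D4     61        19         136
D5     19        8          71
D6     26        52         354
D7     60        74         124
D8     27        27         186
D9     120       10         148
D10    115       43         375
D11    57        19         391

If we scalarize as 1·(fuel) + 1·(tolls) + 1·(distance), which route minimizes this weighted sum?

D5

D1: 1·42 + 1·62 + 1·234 = 338
D2: 1·49 + 1·64 + 1·564 = 677
D3: 1·61 + 1·14 + 1·454 = 529
D4: 1·61 + 1·19 + 1·136 = 216
D5: 1·19 + 1·8 + 1·71 = 98
D6: 1·26 + 1·52 + 1·354 = 432
D7: 1·60 + 1·74 + 1·124 = 258
D8: 1·27 + 1·27 + 1·186 = 240
D9: 1·120 + 1·10 + 1·148 = 278
D10: 1·115 + 1·43 + 1·375 = 533
D11: 1·57 + 1·19 + 1·391 = 467
Lowest: D5 at 98.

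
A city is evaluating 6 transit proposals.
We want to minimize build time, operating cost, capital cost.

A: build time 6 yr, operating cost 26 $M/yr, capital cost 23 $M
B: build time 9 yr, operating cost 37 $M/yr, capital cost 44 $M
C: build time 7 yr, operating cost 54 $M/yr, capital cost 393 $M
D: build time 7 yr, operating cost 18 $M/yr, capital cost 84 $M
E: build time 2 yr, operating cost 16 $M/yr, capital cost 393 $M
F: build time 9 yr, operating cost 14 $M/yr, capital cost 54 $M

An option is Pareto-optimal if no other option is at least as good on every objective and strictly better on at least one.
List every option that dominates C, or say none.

A, D, E

A: build time 6≤7, operating cost 26≤54, capital cost 23≤393 — dominates C.
D: build time 7≤7, operating cost 18≤54, capital cost 84≤393 — dominates C.
E: build time 2≤7, operating cost 16≤54, capital cost 393≤393 — dominates C.
Others (B, F) are each worse than C on at least one objective.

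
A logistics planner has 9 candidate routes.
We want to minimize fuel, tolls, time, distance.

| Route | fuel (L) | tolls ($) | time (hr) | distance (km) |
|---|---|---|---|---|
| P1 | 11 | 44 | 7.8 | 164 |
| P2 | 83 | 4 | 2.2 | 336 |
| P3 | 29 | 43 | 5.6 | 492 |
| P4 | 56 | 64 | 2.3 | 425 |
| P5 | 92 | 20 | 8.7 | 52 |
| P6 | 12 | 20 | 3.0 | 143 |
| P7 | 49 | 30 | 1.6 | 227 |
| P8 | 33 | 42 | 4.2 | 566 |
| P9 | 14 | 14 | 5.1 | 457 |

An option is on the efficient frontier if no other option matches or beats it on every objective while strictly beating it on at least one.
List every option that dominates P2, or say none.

P1: worse on tolls (44 vs 4).
P3: worse on tolls (43 vs 4).
P4: worse on tolls (64 vs 4).
P5: worse on fuel (92 vs 83).
P6: worse on tolls (20 vs 4).
P7: worse on tolls (30 vs 4).
P8: worse on tolls (42 vs 4).
P9: worse on tolls (14 vs 4).
No option dominates P2.

none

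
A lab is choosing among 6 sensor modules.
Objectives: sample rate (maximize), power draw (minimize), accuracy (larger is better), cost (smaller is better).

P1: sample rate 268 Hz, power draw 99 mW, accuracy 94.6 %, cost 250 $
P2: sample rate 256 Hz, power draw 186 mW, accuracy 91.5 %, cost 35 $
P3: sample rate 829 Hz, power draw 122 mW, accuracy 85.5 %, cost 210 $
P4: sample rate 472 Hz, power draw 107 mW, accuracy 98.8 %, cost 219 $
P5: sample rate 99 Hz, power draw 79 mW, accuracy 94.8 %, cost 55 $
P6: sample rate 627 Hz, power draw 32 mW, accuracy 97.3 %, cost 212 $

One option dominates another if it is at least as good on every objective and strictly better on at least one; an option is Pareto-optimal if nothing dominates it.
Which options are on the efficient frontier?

P2, P3, P4, P5, P6

P1: dominated by P6 (sample rate 627≥268, power draw 32≤99, accuracy 97.3≥94.6, cost 212≤250).
P2: not dominated (best cost).
P3: not dominated (best sample rate).
P4: not dominated (best accuracy).
P5: not dominated.
P6: not dominated (best power draw).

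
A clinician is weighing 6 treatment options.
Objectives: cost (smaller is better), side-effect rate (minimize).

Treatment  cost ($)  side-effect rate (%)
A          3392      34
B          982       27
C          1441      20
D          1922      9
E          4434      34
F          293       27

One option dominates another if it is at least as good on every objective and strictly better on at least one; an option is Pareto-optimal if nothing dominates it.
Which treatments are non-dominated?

A: dominated by B (cost 982≤3392, side-effect rate 27≤34).
B: dominated by F (cost 293≤982, side-effect rate 27≤27).
C: not dominated.
D: not dominated (best side-effect rate).
E: dominated by A (cost 3392≤4434, side-effect rate 34≤34).
F: not dominated (best cost).

C, D, F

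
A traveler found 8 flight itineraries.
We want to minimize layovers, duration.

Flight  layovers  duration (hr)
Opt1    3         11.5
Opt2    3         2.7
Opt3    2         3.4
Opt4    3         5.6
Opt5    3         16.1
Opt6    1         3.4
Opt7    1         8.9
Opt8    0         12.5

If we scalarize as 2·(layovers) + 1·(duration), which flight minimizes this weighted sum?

Opt6

Opt1: 2·3 + 1·11.5 = 17.5
Opt2: 2·3 + 1·2.7 = 8.7
Opt3: 2·2 + 1·3.4 = 7.4
Opt4: 2·3 + 1·5.6 = 11.6
Opt5: 2·3 + 1·16.1 = 22.1
Opt6: 2·1 + 1·3.4 = 5.4
Opt7: 2·1 + 1·8.9 = 10.9
Opt8: 2·0 + 1·12.5 = 12.5
Lowest: Opt6 at 5.4.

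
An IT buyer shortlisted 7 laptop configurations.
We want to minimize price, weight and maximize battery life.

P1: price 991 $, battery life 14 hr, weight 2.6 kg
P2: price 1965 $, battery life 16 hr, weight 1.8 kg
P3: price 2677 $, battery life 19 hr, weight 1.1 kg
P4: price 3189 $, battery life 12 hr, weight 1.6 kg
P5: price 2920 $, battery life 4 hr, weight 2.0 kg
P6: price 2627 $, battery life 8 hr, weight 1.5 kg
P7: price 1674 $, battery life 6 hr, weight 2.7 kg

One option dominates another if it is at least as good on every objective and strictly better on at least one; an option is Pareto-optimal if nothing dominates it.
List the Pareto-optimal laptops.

P1, P2, P3, P6

P1: not dominated (best price).
P2: not dominated.
P3: not dominated (best battery life).
P4: dominated by P3 (price 2677≤3189, battery life 19≥12, weight 1.1≤1.6).
P5: dominated by P2 (price 1965≤2920, battery life 16≥4, weight 1.8≤2.0).
P6: not dominated.
P7: dominated by P1 (price 991≤1674, battery life 14≥6, weight 2.6≤2.7).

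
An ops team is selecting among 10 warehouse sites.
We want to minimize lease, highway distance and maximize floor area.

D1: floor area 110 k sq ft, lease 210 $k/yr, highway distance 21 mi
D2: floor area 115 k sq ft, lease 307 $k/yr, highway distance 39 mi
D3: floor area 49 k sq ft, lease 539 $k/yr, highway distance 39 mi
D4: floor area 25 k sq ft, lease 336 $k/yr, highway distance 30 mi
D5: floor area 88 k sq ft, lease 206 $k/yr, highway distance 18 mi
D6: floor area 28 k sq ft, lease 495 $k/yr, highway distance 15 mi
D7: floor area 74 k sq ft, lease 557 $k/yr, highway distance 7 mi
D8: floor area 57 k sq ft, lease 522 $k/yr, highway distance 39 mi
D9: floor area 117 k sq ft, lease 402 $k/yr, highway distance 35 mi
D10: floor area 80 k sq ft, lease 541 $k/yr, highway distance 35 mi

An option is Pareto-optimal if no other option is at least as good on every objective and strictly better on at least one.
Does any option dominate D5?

D1: worse on lease (210 vs 206).
D2: worse on lease (307 vs 206).
D3: worse on floor area (49 vs 88).
D4: worse on floor area (25 vs 88).
D6: worse on floor area (28 vs 88).
D7: worse on floor area (74 vs 88).
D8: worse on floor area (57 vs 88).
D9: worse on lease (402 vs 206).
D10: worse on floor area (80 vs 88).
No option is at least as good as D5 on every objective and strictly better on one.

No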